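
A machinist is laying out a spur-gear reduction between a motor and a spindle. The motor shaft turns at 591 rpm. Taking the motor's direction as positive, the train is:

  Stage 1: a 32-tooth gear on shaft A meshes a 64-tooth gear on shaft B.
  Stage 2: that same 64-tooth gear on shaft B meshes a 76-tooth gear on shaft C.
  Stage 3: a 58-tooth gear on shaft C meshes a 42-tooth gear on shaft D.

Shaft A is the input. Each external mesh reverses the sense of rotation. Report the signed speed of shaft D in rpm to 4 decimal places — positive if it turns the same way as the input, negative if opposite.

-343.6391 rpm (opposite to input, |ω| = 343.6391 rpm)

Stage 1 [32T→64T]: ω = 591.0000×32/64 = 295.5000 rpm, dir flips to −; running = −295.5000
Stage 2 [64T→76T]: ω = 295.5000×64/76 = 248.8421 rpm, dir flips to +; running = +248.8421
Stage 3 [58T→42T]: ω = 248.8421×58/42 = 343.6391 rpm, dir flips to −; running = −343.6391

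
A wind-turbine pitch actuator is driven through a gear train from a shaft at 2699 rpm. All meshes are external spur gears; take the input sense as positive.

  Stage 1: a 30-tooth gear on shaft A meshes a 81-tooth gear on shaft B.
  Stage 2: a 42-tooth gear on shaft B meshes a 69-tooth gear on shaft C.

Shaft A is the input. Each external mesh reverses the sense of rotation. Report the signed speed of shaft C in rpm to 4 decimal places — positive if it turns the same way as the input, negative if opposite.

+608.4702 rpm (same as input, |ω| = 608.4702 rpm)

Stage 1 [30T→81T]: ω = 2699.0000×30/81 = 999.6296 rpm, dir flips to −; running = −999.6296
Stage 2 [42T→69T]: ω = 999.6296×42/69 = 608.4702 rpm, dir flips to +; running = +608.4702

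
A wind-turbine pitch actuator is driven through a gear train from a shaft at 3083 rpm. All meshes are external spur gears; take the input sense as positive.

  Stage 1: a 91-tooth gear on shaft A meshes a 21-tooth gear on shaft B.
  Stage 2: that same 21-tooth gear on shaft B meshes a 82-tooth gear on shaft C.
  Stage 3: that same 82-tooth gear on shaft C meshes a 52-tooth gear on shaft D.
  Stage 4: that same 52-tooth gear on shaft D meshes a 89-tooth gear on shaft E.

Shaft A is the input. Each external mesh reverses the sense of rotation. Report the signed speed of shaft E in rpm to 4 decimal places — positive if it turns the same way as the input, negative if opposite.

+3152.2809 rpm (same as input, |ω| = 3152.2809 rpm)

Stage 1 [91T→21T]: ω = 3083.0000×91/21 = 13359.6667 rpm, dir flips to −; running = −13359.6667
Stage 2 [21T→82T]: ω = 13359.6667×21/82 = 3421.3780 rpm, dir flips to +; running = +3421.3780
Stage 3 [82T→52T]: ω = 3421.3780×82/52 = 5395.2500 rpm, dir flips to −; running = −5395.2500
Stage 4 [52T→89T]: ω = 5395.2500×52/89 = 3152.2809 rpm, dir flips to +; running = +3152.2809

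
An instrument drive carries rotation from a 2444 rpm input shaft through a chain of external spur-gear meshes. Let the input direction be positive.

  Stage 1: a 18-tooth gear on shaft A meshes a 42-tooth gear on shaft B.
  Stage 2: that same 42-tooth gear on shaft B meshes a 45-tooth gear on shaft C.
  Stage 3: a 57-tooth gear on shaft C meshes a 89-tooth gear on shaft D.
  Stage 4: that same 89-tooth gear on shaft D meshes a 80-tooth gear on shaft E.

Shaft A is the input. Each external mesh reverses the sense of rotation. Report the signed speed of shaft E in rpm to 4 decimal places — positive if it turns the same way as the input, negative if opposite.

+696.5400 rpm (same as input, |ω| = 696.5400 rpm)

Stage 1 [18T→42T]: ω = 2444.0000×18/42 = 1047.4286 rpm, dir flips to −; running = −1047.4286
Stage 2 [42T→45T]: ω = 1047.4286×42/45 = 977.6000 rpm, dir flips to +; running = +977.6000
Stage 3 [57T→89T]: ω = 977.6000×57/89 = 626.1034 rpm, dir flips to −; running = −626.1034
Stage 4 [89T→80T]: ω = 626.1034×89/80 = 696.5400 rpm, dir flips to +; running = +696.5400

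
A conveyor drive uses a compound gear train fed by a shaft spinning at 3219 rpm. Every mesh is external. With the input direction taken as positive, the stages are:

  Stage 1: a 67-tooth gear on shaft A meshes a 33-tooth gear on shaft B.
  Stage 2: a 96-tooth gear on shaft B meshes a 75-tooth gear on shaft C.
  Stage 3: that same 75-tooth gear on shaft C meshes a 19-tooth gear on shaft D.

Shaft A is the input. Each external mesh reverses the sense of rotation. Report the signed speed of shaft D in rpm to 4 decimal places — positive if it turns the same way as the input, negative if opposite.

Stage 1 [67T→33T]: ω = 3219.0000×67/33 = 6535.5455 rpm, dir flips to −; running = −6535.5455
Stage 2 [96T→75T]: ω = 6535.5455×96/75 = 8365.4982 rpm, dir flips to +; running = +8365.4982
Stage 3 [75T→19T]: ω = 8365.4982×75/19 = 33021.7033 rpm, dir flips to −; running = −33021.7033

-33021.7033 rpm (opposite to input, |ω| = 33021.7033 rpm)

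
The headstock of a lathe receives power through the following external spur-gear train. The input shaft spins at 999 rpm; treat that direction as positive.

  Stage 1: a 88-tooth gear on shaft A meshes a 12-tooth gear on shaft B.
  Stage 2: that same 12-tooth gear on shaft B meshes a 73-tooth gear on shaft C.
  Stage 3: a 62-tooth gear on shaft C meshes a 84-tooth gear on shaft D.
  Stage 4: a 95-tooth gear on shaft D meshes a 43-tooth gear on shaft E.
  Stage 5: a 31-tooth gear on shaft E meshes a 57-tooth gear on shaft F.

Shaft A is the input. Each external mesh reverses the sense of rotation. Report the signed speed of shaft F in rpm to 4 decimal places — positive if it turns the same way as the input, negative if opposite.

Stage 1 [88T→12T]: ω = 999.0000×88/12 = 7326.0000 rpm, dir flips to −; running = −7326.0000
Stage 2 [12T→73T]: ω = 7326.0000×12/73 = 1204.2740 rpm, dir flips to +; running = +1204.2740
Stage 3 [62T→84T]: ω = 1204.2740×62/84 = 888.8689 rpm, dir flips to −; running = −888.8689
Stage 4 [95T→43T]: ω = 888.8689×95/43 = 1963.7801 rpm, dir flips to +; running = +1963.7801
Stage 5 [31T→57T]: ω = 1963.7801×31/57 = 1068.0208 rpm, dir flips to −; running = −1068.0208

-1068.0208 rpm (opposite to input, |ω| = 1068.0208 rpm)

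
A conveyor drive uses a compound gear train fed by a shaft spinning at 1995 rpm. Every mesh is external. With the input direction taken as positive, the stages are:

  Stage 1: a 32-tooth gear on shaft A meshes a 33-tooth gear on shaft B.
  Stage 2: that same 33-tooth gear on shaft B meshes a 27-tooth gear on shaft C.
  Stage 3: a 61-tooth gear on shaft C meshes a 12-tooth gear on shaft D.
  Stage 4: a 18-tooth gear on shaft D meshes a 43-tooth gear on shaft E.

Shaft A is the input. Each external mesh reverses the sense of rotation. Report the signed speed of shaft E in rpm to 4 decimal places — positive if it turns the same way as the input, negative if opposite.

+5031.3178 rpm (same as input, |ω| = 5031.3178 rpm)

Stage 1 [32T→33T]: ω = 1995.0000×32/33 = 1934.5455 rpm, dir flips to −; running = −1934.5455
Stage 2 [33T→27T]: ω = 1934.5455×33/27 = 2364.4444 rpm, dir flips to +; running = +2364.4444
Stage 3 [61T→12T]: ω = 2364.4444×61/12 = 12019.2593 rpm, dir flips to −; running = −12019.2593
Stage 4 [18T→43T]: ω = 12019.2593×18/43 = 5031.3178 rpm, dir flips to +; running = +5031.3178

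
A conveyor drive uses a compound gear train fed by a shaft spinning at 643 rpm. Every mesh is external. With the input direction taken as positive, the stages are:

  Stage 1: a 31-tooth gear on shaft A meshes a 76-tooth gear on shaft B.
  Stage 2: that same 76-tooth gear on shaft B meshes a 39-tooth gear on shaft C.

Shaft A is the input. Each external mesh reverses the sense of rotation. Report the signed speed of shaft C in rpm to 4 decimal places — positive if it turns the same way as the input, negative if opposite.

+511.1026 rpm (same as input, |ω| = 511.1026 rpm)

Stage 1 [31T→76T]: ω = 643.0000×31/76 = 262.2763 rpm, dir flips to −; running = −262.2763
Stage 2 [76T→39T]: ω = 262.2763×76/39 = 511.1026 rpm, dir flips to +; running = +511.1026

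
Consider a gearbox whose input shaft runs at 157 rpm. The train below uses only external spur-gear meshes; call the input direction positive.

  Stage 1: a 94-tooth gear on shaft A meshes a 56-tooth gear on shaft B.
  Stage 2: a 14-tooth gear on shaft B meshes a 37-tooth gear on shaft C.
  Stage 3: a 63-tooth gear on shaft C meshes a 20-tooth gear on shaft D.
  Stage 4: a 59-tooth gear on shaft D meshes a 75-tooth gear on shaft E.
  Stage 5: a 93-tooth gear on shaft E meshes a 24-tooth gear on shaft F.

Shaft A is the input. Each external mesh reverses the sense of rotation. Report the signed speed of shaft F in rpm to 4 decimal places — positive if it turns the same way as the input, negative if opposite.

-957.5000 rpm (opposite to input, |ω| = 957.5000 rpm)

Stage 1 [94T→56T]: ω = 157.0000×94/56 = 263.5357 rpm, dir flips to −; running = −263.5357
Stage 2 [14T→37T]: ω = 263.5357×14/37 = 99.7162 rpm, dir flips to +; running = +99.7162
Stage 3 [63T→20T]: ω = 99.7162×63/20 = 314.1061 rpm, dir flips to −; running = −314.1061
Stage 4 [59T→75T]: ω = 314.1061×59/75 = 247.0968 rpm, dir flips to +; running = +247.0968
Stage 5 [93T→24T]: ω = 247.0968×93/24 = 957.5000 rpm, dir flips to −; running = −957.5000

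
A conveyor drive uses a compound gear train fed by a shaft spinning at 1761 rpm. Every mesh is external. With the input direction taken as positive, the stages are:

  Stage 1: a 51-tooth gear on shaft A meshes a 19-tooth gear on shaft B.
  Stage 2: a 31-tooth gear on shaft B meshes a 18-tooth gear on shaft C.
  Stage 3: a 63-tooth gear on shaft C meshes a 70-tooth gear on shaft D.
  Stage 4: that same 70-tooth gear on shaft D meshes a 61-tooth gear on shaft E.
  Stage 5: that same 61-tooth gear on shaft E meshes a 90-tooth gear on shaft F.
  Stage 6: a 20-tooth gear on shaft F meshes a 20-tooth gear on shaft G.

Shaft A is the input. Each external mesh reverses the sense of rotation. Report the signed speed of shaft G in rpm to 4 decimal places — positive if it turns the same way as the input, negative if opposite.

+5698.5342 rpm (same as input, |ω| = 5698.5342 rpm)

Stage 1 [51T→19T]: ω = 1761.0000×51/19 = 4726.8947 rpm, dir flips to −; running = −4726.8947
Stage 2 [31T→18T]: ω = 4726.8947×31/18 = 8140.7632 rpm, dir flips to +; running = +8140.7632
Stage 3 [63T→70T]: ω = 8140.7632×63/70 = 7326.6868 rpm, dir flips to −; running = −7326.6868
Stage 4 [70T→61T]: ω = 7326.6868×70/61 = 8407.6734 rpm, dir flips to +; running = +8407.6734
Stage 5 [61T→90T]: ω = 8407.6734×61/90 = 5698.5342 rpm, dir flips to −; running = −5698.5342
Stage 6 [20T→20T]: ω = 5698.5342×20/20 = 5698.5342 rpm, dir flips to +; running = +5698.5342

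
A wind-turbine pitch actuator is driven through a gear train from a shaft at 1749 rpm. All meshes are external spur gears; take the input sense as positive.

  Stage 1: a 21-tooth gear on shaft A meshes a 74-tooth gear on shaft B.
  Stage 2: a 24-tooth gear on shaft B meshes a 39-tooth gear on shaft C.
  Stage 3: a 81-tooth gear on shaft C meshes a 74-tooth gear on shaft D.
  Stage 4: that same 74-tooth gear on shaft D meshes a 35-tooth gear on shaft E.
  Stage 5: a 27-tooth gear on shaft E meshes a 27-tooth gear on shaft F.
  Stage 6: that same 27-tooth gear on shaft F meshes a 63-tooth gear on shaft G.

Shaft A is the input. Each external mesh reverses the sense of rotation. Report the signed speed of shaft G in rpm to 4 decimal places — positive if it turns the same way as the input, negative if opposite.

Stage 1 [21T→74T]: ω = 1749.0000×21/74 = 496.3378 rpm, dir flips to −; running = −496.3378
Stage 2 [24T→39T]: ω = 496.3378×24/39 = 305.4387 rpm, dir flips to +; running = +305.4387
Stage 3 [81T→74T]: ω = 305.4387×81/74 = 334.3315 rpm, dir flips to −; running = −334.3315
Stage 4 [74T→35T]: ω = 334.3315×74/35 = 706.8723 rpm, dir flips to +; running = +706.8723
Stage 5 [27T→27T]: ω = 706.8723×27/27 = 706.8723 rpm, dir flips to −; running = −706.8723
Stage 6 [27T→63T]: ω = 706.8723×27/63 = 302.9453 rpm, dir flips to +; running = +302.9453

+302.9453 rpm (same as input, |ω| = 302.9453 rpm)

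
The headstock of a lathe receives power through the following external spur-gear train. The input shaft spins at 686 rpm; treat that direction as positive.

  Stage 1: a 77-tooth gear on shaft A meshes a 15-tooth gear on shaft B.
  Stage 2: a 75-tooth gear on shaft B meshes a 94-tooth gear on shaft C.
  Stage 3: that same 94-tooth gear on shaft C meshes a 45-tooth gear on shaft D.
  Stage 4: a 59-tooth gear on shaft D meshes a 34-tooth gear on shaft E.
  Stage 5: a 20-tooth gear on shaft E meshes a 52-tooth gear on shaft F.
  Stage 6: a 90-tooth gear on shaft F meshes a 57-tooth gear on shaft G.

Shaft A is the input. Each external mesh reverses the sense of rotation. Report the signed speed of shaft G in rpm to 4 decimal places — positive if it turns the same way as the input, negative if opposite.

Stage 1 [77T→15T]: ω = 686.0000×77/15 = 3521.4667 rpm, dir flips to −; running = −3521.4667
Stage 2 [75T→94T]: ω = 3521.4667×75/94 = 2809.6809 rpm, dir flips to +; running = +2809.6809
Stage 3 [94T→45T]: ω = 2809.6809×94/45 = 5869.1111 rpm, dir flips to −; running = −5869.1111
Stage 4 [59T→34T]: ω = 5869.1111×59/34 = 10184.6340 rpm, dir flips to +; running = +10184.6340
Stage 5 [20T→52T]: ω = 10184.6340×20/52 = 3917.1669 rpm, dir flips to −; running = −3917.1669
Stage 6 [90T→57T]: ω = 3917.1669×90/57 = 6185.0004 rpm, dir flips to +; running = +6185.0004

+6185.0004 rpm (same as input, |ω| = 6185.0004 rpm)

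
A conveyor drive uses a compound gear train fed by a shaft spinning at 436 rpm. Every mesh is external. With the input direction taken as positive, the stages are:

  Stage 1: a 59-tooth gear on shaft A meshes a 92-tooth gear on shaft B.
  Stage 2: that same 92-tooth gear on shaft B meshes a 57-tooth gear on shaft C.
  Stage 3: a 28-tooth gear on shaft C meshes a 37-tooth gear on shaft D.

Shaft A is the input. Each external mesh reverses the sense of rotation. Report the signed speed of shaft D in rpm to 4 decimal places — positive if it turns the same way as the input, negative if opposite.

-341.5230 rpm (opposite to input, |ω| = 341.5230 rpm)

Stage 1 [59T→92T]: ω = 436.0000×59/92 = 279.6087 rpm, dir flips to −; running = −279.6087
Stage 2 [92T→57T]: ω = 279.6087×92/57 = 451.2982 rpm, dir flips to +; running = +451.2982
Stage 3 [28T→37T]: ω = 451.2982×28/37 = 341.5230 rpm, dir flips to −; running = −341.5230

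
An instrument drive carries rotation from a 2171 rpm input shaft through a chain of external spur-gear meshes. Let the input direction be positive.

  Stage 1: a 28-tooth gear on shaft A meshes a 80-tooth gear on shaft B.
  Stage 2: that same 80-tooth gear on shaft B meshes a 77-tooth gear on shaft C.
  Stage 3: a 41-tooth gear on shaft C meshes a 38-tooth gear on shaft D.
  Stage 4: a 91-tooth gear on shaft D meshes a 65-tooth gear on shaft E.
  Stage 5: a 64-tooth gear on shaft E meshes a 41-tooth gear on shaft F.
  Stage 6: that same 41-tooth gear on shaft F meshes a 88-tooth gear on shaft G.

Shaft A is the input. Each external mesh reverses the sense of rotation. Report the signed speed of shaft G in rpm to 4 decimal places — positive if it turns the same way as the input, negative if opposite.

Stage 1 [28T→80T]: ω = 2171.0000×28/80 = 759.8500 rpm, dir flips to −; running = −759.8500
Stage 2 [80T→77T]: ω = 759.8500×80/77 = 789.4545 rpm, dir flips to +; running = +789.4545
Stage 3 [41T→38T]: ω = 789.4545×41/38 = 851.7799 rpm, dir flips to −; running = −851.7799
Stage 4 [91T→65T]: ω = 851.7799×91/65 = 1192.4919 rpm, dir flips to +; running = +1192.4919
Stage 5 [64T→41T]: ω = 1192.4919×64/41 = 1861.4507 rpm, dir flips to −; running = −1861.4507
Stage 6 [41T→88T]: ω = 1861.4507×41/88 = 867.2668 rpm, dir flips to +; running = +867.2668

+867.2668 rpm (same as input, |ω| = 867.2668 rpm)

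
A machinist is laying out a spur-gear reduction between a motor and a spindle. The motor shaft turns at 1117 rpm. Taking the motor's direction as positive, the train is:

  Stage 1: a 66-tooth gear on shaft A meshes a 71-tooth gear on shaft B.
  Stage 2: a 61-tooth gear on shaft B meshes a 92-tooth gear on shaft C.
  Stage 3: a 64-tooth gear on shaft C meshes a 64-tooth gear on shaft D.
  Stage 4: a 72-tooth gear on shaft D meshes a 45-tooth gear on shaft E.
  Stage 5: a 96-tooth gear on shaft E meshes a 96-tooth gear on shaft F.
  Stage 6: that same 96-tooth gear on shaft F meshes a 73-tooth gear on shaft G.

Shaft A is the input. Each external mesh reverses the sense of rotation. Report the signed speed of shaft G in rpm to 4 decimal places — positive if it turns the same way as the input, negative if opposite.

Stage 1 [66T→71T]: ω = 1117.0000×66/71 = 1038.3380 rpm, dir flips to −; running = −1038.3380
Stage 2 [61T→92T]: ω = 1038.3380×61/92 = 688.4633 rpm, dir flips to +; running = +688.4633
Stage 3 [64T→64T]: ω = 688.4633×64/64 = 688.4633 rpm, dir flips to −; running = −688.4633
Stage 4 [72T→45T]: ω = 688.4633×72/45 = 1101.5412 rpm, dir flips to +; running = +1101.5412
Stage 5 [96T→96T]: ω = 1101.5412×96/96 = 1101.5412 rpm, dir flips to −; running = −1101.5412
Stage 6 [96T→73T]: ω = 1101.5412×96/73 = 1448.6021 rpm, dir flips to +; running = +1448.6021

+1448.6021 rpm (same as input, |ω| = 1448.6021 rpm)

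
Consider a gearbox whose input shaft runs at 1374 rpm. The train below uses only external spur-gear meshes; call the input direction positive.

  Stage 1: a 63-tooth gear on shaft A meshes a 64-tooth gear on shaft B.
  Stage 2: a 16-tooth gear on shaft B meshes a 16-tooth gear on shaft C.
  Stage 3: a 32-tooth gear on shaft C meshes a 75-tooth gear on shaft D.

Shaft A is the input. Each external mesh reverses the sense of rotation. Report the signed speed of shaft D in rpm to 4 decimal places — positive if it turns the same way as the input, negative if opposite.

Stage 1 [63T→64T]: ω = 1374.0000×63/64 = 1352.5312 rpm, dir flips to −; running = −1352.5312
Stage 2 [16T→16T]: ω = 1352.5312×16/16 = 1352.5312 rpm, dir flips to +; running = +1352.5312
Stage 3 [32T→75T]: ω = 1352.5312×32/75 = 577.0800 rpm, dir flips to −; running = −577.0800

-577.0800 rpm (opposite to input, |ω| = 577.0800 rpm)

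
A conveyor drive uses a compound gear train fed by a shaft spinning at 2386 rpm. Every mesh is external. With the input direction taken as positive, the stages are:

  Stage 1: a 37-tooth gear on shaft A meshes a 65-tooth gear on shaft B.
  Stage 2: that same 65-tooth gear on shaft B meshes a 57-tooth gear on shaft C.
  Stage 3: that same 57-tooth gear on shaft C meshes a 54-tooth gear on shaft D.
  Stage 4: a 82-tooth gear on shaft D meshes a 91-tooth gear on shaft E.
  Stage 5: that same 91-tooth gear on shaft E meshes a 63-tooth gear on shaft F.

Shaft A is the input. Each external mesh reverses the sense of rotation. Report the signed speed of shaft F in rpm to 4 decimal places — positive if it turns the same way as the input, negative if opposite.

Stage 1 [37T→65T]: ω = 2386.0000×37/65 = 1358.1846 rpm, dir flips to −; running = −1358.1846
Stage 2 [65T→57T]: ω = 1358.1846×65/57 = 1548.8070 rpm, dir flips to +; running = +1548.8070
Stage 3 [57T→54T]: ω = 1548.8070×57/54 = 1634.8519 rpm, dir flips to −; running = −1634.8519
Stage 4 [82T→91T]: ω = 1634.8519×82/91 = 1473.1632 rpm, dir flips to +; running = +1473.1632
Stage 5 [91T→63T]: ω = 1473.1632×91/63 = 2127.9024 rpm, dir flips to −; running = −2127.9024

-2127.9024 rpm (opposite to input, |ω| = 2127.9024 rpm)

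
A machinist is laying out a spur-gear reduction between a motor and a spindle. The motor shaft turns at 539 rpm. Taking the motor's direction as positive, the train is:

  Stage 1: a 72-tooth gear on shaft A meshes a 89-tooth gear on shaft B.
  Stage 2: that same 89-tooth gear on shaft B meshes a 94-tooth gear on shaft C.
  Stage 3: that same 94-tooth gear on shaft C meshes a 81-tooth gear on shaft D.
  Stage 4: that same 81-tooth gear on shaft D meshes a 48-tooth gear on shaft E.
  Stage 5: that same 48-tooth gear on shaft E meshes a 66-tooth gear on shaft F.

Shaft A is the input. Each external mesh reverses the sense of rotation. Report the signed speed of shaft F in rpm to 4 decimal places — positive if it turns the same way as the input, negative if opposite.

Stage 1 [72T→89T]: ω = 539.0000×72/89 = 436.0449 rpm, dir flips to −; running = −436.0449
Stage 2 [89T→94T]: ω = 436.0449×89/94 = 412.8511 rpm, dir flips to +; running = +412.8511
Stage 3 [94T→81T]: ω = 412.8511×94/81 = 479.1111 rpm, dir flips to −; running = −479.1111
Stage 4 [81T→48T]: ω = 479.1111×81/48 = 808.5000 rpm, dir flips to +; running = +808.5000
Stage 5 [48T→66T]: ω = 808.5000×48/66 = 588.0000 rpm, dir flips to −; running = −588.0000

-588.0000 rpm (opposite to input, |ω| = 588.0000 rpm)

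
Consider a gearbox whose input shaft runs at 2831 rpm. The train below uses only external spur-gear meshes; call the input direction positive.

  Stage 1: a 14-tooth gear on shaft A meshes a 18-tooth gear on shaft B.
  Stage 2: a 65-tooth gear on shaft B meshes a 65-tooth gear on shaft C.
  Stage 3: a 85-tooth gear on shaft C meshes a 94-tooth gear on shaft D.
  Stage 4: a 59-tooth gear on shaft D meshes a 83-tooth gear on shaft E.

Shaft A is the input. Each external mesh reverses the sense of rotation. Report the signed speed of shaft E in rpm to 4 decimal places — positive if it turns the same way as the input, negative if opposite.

+1415.3387 rpm (same as input, |ω| = 1415.3387 rpm)

Stage 1 [14T→18T]: ω = 2831.0000×14/18 = 2201.8889 rpm, dir flips to −; running = −2201.8889
Stage 2 [65T→65T]: ω = 2201.8889×65/65 = 2201.8889 rpm, dir flips to +; running = +2201.8889
Stage 3 [85T→94T]: ω = 2201.8889×85/94 = 1991.0697 rpm, dir flips to −; running = −1991.0697
Stage 4 [59T→83T]: ω = 1991.0697×59/83 = 1415.3387 rpm, dir flips to +; running = +1415.3387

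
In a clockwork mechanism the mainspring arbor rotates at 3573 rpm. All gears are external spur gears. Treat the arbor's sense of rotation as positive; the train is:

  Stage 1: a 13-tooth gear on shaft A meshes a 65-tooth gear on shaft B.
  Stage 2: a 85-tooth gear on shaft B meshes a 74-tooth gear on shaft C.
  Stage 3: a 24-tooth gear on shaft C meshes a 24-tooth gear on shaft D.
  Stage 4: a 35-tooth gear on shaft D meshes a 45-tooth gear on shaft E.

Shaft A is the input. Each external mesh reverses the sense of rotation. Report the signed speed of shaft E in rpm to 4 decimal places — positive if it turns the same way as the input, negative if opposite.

Stage 1 [13T→65T]: ω = 3573.0000×13/65 = 714.6000 rpm, dir flips to −; running = −714.6000
Stage 2 [85T→74T]: ω = 714.6000×85/74 = 820.8243 rpm, dir flips to +; running = +820.8243
Stage 3 [24T→24T]: ω = 820.8243×24/24 = 820.8243 rpm, dir flips to −; running = −820.8243
Stage 4 [35T→45T]: ω = 820.8243×35/45 = 638.4189 rpm, dir flips to +; running = +638.4189

+638.4189 rpm (same as input, |ω| = 638.4189 rpm)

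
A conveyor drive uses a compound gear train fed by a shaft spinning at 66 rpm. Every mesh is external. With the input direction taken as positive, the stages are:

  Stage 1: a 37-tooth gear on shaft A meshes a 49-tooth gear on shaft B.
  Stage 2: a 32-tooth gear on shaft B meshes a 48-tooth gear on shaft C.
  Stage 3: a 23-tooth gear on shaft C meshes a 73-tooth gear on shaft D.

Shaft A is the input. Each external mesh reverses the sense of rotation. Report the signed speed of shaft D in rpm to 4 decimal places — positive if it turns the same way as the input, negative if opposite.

-10.4680 rpm (opposite to input, |ω| = 10.4680 rpm)

Stage 1 [37T→49T]: ω = 66.0000×37/49 = 49.8367 rpm, dir flips to −; running = −49.8367
Stage 2 [32T→48T]: ω = 49.8367×32/48 = 33.2245 rpm, dir flips to +; running = +33.2245
Stage 3 [23T→73T]: ω = 33.2245×23/73 = 10.4680 rpm, dir flips to −; running = −10.4680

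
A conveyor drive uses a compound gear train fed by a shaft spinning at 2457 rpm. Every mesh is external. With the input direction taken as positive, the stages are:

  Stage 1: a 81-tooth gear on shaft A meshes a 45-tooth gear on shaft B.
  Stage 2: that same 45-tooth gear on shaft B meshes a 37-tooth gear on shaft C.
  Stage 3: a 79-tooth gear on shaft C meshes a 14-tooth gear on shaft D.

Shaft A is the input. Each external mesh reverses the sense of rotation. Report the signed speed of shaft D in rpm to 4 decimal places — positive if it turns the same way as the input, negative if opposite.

-30352.0135 rpm (opposite to input, |ω| = 30352.0135 rpm)

Stage 1 [81T→45T]: ω = 2457.0000×81/45 = 4422.6000 rpm, dir flips to −; running = −4422.6000
Stage 2 [45T→37T]: ω = 4422.6000×45/37 = 5378.8378 rpm, dir flips to +; running = +5378.8378
Stage 3 [79T→14T]: ω = 5378.8378×79/14 = 30352.0135 rpm, dir flips to −; running = −30352.0135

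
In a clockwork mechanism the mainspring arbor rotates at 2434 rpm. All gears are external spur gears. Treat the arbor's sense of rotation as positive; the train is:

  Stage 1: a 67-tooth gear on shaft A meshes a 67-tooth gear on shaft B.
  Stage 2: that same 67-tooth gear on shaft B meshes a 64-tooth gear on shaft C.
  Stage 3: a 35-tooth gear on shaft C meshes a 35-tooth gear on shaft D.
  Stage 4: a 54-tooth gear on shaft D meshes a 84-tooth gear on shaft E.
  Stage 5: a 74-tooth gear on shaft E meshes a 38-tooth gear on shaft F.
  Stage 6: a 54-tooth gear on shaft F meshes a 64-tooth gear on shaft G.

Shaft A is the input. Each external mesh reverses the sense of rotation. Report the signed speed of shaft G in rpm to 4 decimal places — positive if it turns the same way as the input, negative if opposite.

Stage 1 [67T→67T]: ω = 2434.0000×67/67 = 2434.0000 rpm, dir flips to −; running = −2434.0000
Stage 2 [67T→64T]: ω = 2434.0000×67/64 = 2548.0938 rpm, dir flips to +; running = +2548.0938
Stage 3 [35T→35T]: ω = 2548.0938×35/35 = 2548.0938 rpm, dir flips to −; running = −2548.0938
Stage 4 [54T→84T]: ω = 2548.0938×54/84 = 1638.0603 rpm, dir flips to +; running = +1638.0603
Stage 5 [74T→38T]: ω = 1638.0603×74/38 = 3189.9068 rpm, dir flips to −; running = −3189.9068
Stage 6 [54T→64T]: ω = 3189.9068×54/64 = 2691.4839 rpm, dir flips to +; running = +2691.4839

+2691.4839 rpm (same as input, |ω| = 2691.4839 rpm)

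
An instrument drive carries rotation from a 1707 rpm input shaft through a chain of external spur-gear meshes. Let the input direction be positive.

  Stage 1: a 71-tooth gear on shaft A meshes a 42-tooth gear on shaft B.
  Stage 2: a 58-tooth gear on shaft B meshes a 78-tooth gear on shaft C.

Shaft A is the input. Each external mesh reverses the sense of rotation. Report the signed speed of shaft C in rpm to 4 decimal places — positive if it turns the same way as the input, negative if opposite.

Stage 1 [71T→42T]: ω = 1707.0000×71/42 = 2885.6429 rpm, dir flips to −; running = −2885.6429
Stage 2 [58T→78T]: ω = 2885.6429×58/78 = 2145.7344 rpm, dir flips to +; running = +2145.7344

+2145.7344 rpm (same as input, |ω| = 2145.7344 rpm)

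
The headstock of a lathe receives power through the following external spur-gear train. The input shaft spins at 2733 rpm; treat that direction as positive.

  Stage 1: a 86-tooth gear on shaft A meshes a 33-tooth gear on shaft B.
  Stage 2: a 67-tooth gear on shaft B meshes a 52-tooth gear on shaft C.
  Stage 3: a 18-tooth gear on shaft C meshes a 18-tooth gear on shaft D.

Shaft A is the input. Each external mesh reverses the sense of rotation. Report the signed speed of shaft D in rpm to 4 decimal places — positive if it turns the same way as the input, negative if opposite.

-9176.8916 rpm (opposite to input, |ω| = 9176.8916 rpm)

Stage 1 [86T→33T]: ω = 2733.0000×86/33 = 7122.3636 rpm, dir flips to −; running = −7122.3636
Stage 2 [67T→52T]: ω = 7122.3636×67/52 = 9176.8916 rpm, dir flips to +; running = +9176.8916
Stage 3 [18T→18T]: ω = 9176.8916×18/18 = 9176.8916 rpm, dir flips to −; running = −9176.8916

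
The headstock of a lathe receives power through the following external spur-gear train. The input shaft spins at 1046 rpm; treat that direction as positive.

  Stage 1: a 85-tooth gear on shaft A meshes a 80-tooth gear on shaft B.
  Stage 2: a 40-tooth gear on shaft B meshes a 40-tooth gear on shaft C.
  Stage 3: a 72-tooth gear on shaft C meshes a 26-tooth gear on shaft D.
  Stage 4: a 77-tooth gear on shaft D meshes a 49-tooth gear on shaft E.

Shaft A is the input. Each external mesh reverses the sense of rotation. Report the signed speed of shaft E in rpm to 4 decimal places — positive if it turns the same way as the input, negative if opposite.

Stage 1 [85T→80T]: ω = 1046.0000×85/80 = 1111.3750 rpm, dir flips to −; running = −1111.3750
Stage 2 [40T→40T]: ω = 1111.3750×40/40 = 1111.3750 rpm, dir flips to +; running = +1111.3750
Stage 3 [72T→26T]: ω = 1111.3750×72/26 = 3077.6538 rpm, dir flips to −; running = −3077.6538
Stage 4 [77T→49T]: ω = 3077.6538×77/49 = 4836.3132 rpm, dir flips to +; running = +4836.3132

+4836.3132 rpm (same as input, |ω| = 4836.3132 rpm)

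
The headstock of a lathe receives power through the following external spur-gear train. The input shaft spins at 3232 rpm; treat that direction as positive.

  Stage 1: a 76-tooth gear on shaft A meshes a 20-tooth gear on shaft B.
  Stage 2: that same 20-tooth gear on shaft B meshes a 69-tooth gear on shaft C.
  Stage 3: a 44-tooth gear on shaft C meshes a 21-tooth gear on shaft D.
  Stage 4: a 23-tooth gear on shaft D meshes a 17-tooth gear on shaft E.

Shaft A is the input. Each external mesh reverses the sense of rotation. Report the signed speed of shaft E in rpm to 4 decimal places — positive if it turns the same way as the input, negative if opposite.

+10091.3240 rpm (same as input, |ω| = 10091.3240 rpm)

Stage 1 [76T→20T]: ω = 3232.0000×76/20 = 12281.6000 rpm, dir flips to −; running = −12281.6000
Stage 2 [20T→69T]: ω = 12281.6000×20/69 = 3559.8841 rpm, dir flips to +; running = +3559.8841
Stage 3 [44T→21T]: ω = 3559.8841×44/21 = 7458.8047 rpm, dir flips to −; running = −7458.8047
Stage 4 [23T→17T]: ω = 7458.8047×23/17 = 10091.3240 rpm, dir flips to +; running = +10091.3240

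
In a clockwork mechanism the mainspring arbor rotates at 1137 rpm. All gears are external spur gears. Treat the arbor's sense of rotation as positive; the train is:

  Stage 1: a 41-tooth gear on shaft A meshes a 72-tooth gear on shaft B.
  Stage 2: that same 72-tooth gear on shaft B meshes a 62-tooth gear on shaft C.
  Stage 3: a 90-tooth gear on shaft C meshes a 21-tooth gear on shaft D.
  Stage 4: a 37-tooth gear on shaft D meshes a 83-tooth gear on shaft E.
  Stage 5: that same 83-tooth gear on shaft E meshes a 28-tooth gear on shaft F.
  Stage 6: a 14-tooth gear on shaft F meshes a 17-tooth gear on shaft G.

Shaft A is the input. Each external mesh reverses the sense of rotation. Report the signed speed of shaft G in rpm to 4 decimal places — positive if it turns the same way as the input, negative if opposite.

+3506.7003 rpm (same as input, |ω| = 3506.7003 rpm)

Stage 1 [41T→72T]: ω = 1137.0000×41/72 = 647.4583 rpm, dir flips to −; running = −647.4583
Stage 2 [72T→62T]: ω = 647.4583×72/62 = 751.8871 rpm, dir flips to +; running = +751.8871
Stage 3 [90T→21T]: ω = 751.8871×90/21 = 3222.3733 rpm, dir flips to −; running = −3222.3733
Stage 4 [37T→83T]: ω = 3222.3733×37/83 = 1436.4797 rpm, dir flips to +; running = +1436.4797
Stage 5 [83T→28T]: ω = 1436.4797×83/28 = 4258.1361 rpm, dir flips to −; running = −4258.1361
Stage 6 [14T→17T]: ω = 4258.1361×14/17 = 3506.7003 rpm, dir flips to +; running = +3506.7003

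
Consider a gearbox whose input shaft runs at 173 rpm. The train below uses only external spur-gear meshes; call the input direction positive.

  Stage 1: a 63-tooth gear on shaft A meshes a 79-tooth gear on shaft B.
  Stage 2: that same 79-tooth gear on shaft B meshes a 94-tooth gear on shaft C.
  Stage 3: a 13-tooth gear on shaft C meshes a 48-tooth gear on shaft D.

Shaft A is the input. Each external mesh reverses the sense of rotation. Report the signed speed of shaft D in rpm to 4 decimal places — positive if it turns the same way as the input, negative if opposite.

Stage 1 [63T→79T]: ω = 173.0000×63/79 = 137.9620 rpm, dir flips to −; running = −137.9620
Stage 2 [79T→94T]: ω = 137.9620×79/94 = 115.9468 rpm, dir flips to +; running = +115.9468
Stage 3 [13T→48T]: ω = 115.9468×13/48 = 31.4023 rpm, dir flips to −; running = −31.4023

-31.4023 rpm (opposite to input, |ω| = 31.4023 rpm)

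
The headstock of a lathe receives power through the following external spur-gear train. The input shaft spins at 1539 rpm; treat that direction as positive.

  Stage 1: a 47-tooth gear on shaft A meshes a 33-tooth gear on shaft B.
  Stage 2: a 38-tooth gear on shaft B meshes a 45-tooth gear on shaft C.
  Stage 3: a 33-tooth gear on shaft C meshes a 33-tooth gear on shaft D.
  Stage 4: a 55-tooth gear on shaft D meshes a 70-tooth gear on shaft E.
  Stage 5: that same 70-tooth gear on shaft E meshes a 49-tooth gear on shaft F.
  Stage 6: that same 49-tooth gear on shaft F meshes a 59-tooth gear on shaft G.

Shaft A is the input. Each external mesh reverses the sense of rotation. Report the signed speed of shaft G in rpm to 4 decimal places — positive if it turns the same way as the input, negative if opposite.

+1725.4576 rpm (same as input, |ω| = 1725.4576 rpm)

Stage 1 [47T→33T]: ω = 1539.0000×47/33 = 2191.9091 rpm, dir flips to −; running = −2191.9091
Stage 2 [38T→45T]: ω = 2191.9091×38/45 = 1850.9455 rpm, dir flips to +; running = +1850.9455
Stage 3 [33T→33T]: ω = 1850.9455×33/33 = 1850.9455 rpm, dir flips to −; running = −1850.9455
Stage 4 [55T→70T]: ω = 1850.9455×55/70 = 1454.3143 rpm, dir flips to +; running = +1454.3143
Stage 5 [70T→49T]: ω = 1454.3143×70/49 = 2077.5918 rpm, dir flips to −; running = −2077.5918
Stage 6 [49T→59T]: ω = 2077.5918×49/59 = 1725.4576 rpm, dir flips to +; running = +1725.4576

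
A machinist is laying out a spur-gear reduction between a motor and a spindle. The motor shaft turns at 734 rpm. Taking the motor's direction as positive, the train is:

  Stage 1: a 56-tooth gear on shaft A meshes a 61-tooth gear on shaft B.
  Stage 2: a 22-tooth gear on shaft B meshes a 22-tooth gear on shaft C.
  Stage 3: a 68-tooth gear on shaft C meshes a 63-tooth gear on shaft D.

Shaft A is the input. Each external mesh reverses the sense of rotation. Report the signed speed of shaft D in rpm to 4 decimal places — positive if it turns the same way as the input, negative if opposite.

-727.3151 rpm (opposite to input, |ω| = 727.3151 rpm)

Stage 1 [56T→61T]: ω = 734.0000×56/61 = 673.8361 rpm, dir flips to −; running = −673.8361
Stage 2 [22T→22T]: ω = 673.8361×22/22 = 673.8361 rpm, dir flips to +; running = +673.8361
Stage 3 [68T→63T]: ω = 673.8361×68/63 = 727.3151 rpm, dir flips to −; running = −727.3151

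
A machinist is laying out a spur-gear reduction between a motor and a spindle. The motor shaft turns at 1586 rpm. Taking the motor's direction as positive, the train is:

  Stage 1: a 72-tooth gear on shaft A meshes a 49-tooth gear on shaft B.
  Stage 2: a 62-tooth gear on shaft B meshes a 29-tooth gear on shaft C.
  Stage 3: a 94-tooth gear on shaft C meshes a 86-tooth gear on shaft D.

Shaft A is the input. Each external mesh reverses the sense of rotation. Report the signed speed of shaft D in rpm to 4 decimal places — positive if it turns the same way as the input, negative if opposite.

-5445.8126 rpm (opposite to input, |ω| = 5445.8126 rpm)

Stage 1 [72T→49T]: ω = 1586.0000×72/49 = 2330.4490 rpm, dir flips to −; running = −2330.4490
Stage 2 [62T→29T]: ω = 2330.4490×62/29 = 4982.3392 rpm, dir flips to +; running = +4982.3392
Stage 3 [94T→86T]: ω = 4982.3392×94/86 = 5445.8126 rpm, dir flips to −; running = −5445.8126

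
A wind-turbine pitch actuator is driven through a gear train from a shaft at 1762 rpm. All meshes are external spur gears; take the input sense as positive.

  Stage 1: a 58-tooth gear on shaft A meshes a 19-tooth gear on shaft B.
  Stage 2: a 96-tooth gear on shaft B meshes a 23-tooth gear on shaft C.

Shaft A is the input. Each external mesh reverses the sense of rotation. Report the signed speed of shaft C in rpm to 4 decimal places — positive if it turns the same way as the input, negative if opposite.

Stage 1 [58T→19T]: ω = 1762.0000×58/19 = 5378.7368 rpm, dir flips to −; running = −5378.7368
Stage 2 [96T→23T]: ω = 5378.7368×96/23 = 22450.3799 rpm, dir flips to +; running = +22450.3799

+22450.3799 rpm (same as input, |ω| = 22450.3799 rpm)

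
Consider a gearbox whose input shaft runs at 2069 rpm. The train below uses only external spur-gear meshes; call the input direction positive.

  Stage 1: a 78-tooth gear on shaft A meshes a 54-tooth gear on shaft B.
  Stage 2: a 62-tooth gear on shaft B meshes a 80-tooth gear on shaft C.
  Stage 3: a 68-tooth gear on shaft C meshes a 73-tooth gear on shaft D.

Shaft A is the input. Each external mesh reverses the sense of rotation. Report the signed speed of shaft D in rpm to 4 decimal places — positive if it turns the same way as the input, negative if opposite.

Stage 1 [78T→54T]: ω = 2069.0000×78/54 = 2988.5556 rpm, dir flips to −; running = −2988.5556
Stage 2 [62T→80T]: ω = 2988.5556×62/80 = 2316.1306 rpm, dir flips to +; running = +2316.1306
Stage 3 [68T→73T]: ω = 2316.1306×68/73 = 2157.4915 rpm, dir flips to −; running = −2157.4915

-2157.4915 rpm (opposite to input, |ω| = 2157.4915 rpm)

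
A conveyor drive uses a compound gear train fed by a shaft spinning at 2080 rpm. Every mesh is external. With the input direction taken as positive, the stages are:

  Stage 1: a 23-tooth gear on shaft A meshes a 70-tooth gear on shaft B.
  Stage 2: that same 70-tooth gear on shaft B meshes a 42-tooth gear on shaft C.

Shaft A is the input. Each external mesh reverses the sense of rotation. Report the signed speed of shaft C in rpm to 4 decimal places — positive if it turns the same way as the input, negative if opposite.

Stage 1 [23T→70T]: ω = 2080.0000×23/70 = 683.4286 rpm, dir flips to −; running = −683.4286
Stage 2 [70T→42T]: ω = 683.4286×70/42 = 1139.0476 rpm, dir flips to +; running = +1139.0476

+1139.0476 rpm (same as input, |ω| = 1139.0476 rpm)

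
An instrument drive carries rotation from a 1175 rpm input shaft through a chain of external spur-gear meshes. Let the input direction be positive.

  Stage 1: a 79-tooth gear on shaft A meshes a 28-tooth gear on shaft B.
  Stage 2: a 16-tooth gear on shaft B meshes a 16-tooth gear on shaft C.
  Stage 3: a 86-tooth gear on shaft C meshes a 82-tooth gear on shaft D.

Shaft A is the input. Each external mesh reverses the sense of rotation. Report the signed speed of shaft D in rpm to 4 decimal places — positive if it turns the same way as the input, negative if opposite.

Stage 1 [79T→28T]: ω = 1175.0000×79/28 = 3315.1786 rpm, dir flips to −; running = −3315.1786
Stage 2 [16T→16T]: ω = 3315.1786×16/16 = 3315.1786 rpm, dir flips to +; running = +3315.1786
Stage 3 [86T→82T]: ω = 3315.1786×86/82 = 3476.8946 rpm, dir flips to −; running = −3476.8946

-3476.8946 rpm (opposite to input, |ω| = 3476.8946 rpm)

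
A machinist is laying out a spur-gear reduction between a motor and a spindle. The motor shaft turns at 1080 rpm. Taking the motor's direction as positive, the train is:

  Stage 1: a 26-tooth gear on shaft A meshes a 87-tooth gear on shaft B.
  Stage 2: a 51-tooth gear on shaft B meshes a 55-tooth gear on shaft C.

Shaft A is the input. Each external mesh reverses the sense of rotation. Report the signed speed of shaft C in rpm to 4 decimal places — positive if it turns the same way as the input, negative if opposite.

Stage 1 [26T→87T]: ω = 1080.0000×26/87 = 322.7586 rpm, dir flips to −; running = −322.7586
Stage 2 [51T→55T]: ω = 322.7586×51/55 = 299.2853 rpm, dir flips to +; running = +299.2853

+299.2853 rpm (same as input, |ω| = 299.2853 rpm)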